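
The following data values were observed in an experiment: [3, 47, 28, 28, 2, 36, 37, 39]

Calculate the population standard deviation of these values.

15.5161

Step 1: Compute the mean: 27.5
Step 2: Sum of squared deviations from the mean: 1926
Step 3: Population variance = 1926 / 8 = 240.75
Step 4: Standard deviation = sqrt(240.75) = 15.5161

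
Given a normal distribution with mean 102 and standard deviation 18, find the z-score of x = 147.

2.5

Step 1: Recall the z-score formula: z = (x - mu) / sigma
Step 2: Substitute values: z = (147 - 102) / 18
Step 3: z = 45 / 18 = 2.5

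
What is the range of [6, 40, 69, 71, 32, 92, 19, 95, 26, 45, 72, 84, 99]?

93

Step 1: Identify the maximum value: max = 99
Step 2: Identify the minimum value: min = 6
Step 3: Range = max - min = 99 - 6 = 93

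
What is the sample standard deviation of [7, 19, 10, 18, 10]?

5.3572

Step 1: Compute the mean: 12.8
Step 2: Sum of squared deviations from the mean: 114.8
Step 3: Sample variance = 114.8 / 4 = 28.7
Step 4: Standard deviation = sqrt(28.7) = 5.3572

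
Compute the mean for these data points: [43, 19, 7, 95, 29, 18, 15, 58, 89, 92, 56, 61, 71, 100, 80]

55.5333

Step 1: Sum all values: 43 + 19 + 7 + 95 + 29 + 18 + 15 + 58 + 89 + 92 + 56 + 61 + 71 + 100 + 80 = 833
Step 2: Count the number of values: n = 15
Step 3: Mean = sum / n = 833 / 15 = 55.5333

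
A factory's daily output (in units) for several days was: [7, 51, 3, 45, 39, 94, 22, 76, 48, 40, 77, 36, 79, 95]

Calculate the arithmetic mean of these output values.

50.8571

Step 1: Sum all values: 7 + 51 + 3 + 45 + 39 + 94 + 22 + 76 + 48 + 40 + 77 + 36 + 79 + 95 = 712
Step 2: Count the number of values: n = 14
Step 3: Mean = sum / n = 712 / 14 = 50.8571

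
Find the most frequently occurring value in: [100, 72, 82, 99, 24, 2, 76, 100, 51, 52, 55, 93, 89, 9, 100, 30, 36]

100

Step 1: Count the frequency of each value:
  2: appears 1 time(s)
  9: appears 1 time(s)
  24: appears 1 time(s)
  30: appears 1 time(s)
  36: appears 1 time(s)
  51: appears 1 time(s)
  52: appears 1 time(s)
  55: appears 1 time(s)
  72: appears 1 time(s)
  76: appears 1 time(s)
  82: appears 1 time(s)
  89: appears 1 time(s)
  93: appears 1 time(s)
  99: appears 1 time(s)
  100: appears 3 time(s)
Step 2: The value 100 appears most frequently (3 times).
Step 3: Mode = 100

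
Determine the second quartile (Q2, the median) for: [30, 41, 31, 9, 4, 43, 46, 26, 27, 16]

28.5

Step 1: Sort the data: [4, 9, 16, 26, 27, 30, 31, 41, 43, 46]
Step 2: n = 10
Step 3: Q2 is the median. Since n is even, it is the average of the values at positions 5 and 6:
  Q2 = (27 + 30) / 2 = 28.5
Step 4: Q2 = 28.5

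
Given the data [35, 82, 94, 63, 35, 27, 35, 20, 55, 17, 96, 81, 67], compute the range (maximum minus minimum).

79

Step 1: Identify the maximum value: max = 96
Step 2: Identify the minimum value: min = 17
Step 3: Range = max - min = 96 - 17 = 79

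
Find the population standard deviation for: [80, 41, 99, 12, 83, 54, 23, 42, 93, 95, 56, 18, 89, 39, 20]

30.123

Step 1: Compute the mean: 56.2667
Step 2: Sum of squared deviations from the mean: 13610.9333
Step 3: Population variance = 13610.9333 / 15 = 907.3956
Step 4: Standard deviation = sqrt(907.3956) = 30.123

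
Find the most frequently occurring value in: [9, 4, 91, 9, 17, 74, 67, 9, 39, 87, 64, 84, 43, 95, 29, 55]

9

Step 1: Count the frequency of each value:
  4: appears 1 time(s)
  9: appears 3 time(s)
  17: appears 1 time(s)
  29: appears 1 time(s)
  39: appears 1 time(s)
  43: appears 1 time(s)
  55: appears 1 time(s)
  64: appears 1 time(s)
  67: appears 1 time(s)
  74: appears 1 time(s)
  84: appears 1 time(s)
  87: appears 1 time(s)
  91: appears 1 time(s)
  95: appears 1 time(s)
Step 2: The value 9 appears most frequently (3 times).
Step 3: Mode = 9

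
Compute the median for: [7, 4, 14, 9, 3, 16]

8

Step 1: Sort the data in ascending order: [3, 4, 7, 9, 14, 16]
Step 2: The number of values is n = 6.
Step 3: Since n is even, the median is the average of positions 3 and 4:
  Median = (7 + 9) / 2 = 8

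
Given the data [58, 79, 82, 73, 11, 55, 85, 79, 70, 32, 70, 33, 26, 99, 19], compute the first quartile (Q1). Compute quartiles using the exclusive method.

32

Step 1: Sort the data: [11, 19, 26, 32, 33, 55, 58, 70, 70, 73, 79, 79, 82, 85, 99]
Step 2: n = 15
Step 3: Using the exclusive quartile method:
  Q1 = 32
  Q2 (median) = 70
  Q3 = 79
  IQR = Q3 - Q1 = 79 - 32 = 47
Step 4: Q1 = 32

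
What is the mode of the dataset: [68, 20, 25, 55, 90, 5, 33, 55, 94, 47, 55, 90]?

55

Step 1: Count the frequency of each value:
  5: appears 1 time(s)
  20: appears 1 time(s)
  25: appears 1 time(s)
  33: appears 1 time(s)
  47: appears 1 time(s)
  55: appears 3 time(s)
  68: appears 1 time(s)
  90: appears 2 time(s)
  94: appears 1 time(s)
Step 2: The value 55 appears most frequently (3 times).
Step 3: Mode = 55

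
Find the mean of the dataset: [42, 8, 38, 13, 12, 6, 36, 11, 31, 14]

21.1

Step 1: Sum all values: 42 + 8 + 38 + 13 + 12 + 6 + 36 + 11 + 31 + 14 = 211
Step 2: Count the number of values: n = 10
Step 3: Mean = sum / n = 211 / 10 = 21.1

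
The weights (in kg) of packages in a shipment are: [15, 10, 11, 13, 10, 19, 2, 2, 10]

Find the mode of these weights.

10

Step 1: Count the frequency of each value:
  2: appears 2 time(s)
  10: appears 3 time(s)
  11: appears 1 time(s)
  13: appears 1 time(s)
  15: appears 1 time(s)
  19: appears 1 time(s)
Step 2: The value 10 appears most frequently (3 times).
Step 3: Mode = 10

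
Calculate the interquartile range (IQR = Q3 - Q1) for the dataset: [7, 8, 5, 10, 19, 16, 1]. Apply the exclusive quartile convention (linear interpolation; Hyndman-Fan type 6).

11

Step 1: Sort the data: [1, 5, 7, 8, 10, 16, 19]
Step 2: n = 7
Step 3: Using the exclusive quartile method:
  Q1 = 5
  Q2 (median) = 8
  Q3 = 16
  IQR = Q3 - Q1 = 16 - 5 = 11
Step 4: IQR = 11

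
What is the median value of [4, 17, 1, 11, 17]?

11

Step 1: Sort the data in ascending order: [1, 4, 11, 17, 17]
Step 2: The number of values is n = 5.
Step 3: Since n is odd, the median is the middle value at position 3: 11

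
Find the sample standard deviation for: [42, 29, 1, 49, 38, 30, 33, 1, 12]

17.496

Step 1: Compute the mean: 26.1111
Step 2: Sum of squared deviations from the mean: 2448.8889
Step 3: Sample variance = 2448.8889 / 8 = 306.1111
Step 4: Standard deviation = sqrt(306.1111) = 17.496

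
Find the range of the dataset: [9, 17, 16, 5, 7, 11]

12

Step 1: Identify the maximum value: max = 17
Step 2: Identify the minimum value: min = 5
Step 3: Range = max - min = 17 - 5 = 12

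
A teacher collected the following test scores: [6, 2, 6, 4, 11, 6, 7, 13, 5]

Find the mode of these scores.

6

Step 1: Count the frequency of each value:
  2: appears 1 time(s)
  4: appears 1 time(s)
  5: appears 1 time(s)
  6: appears 3 time(s)
  7: appears 1 time(s)
  11: appears 1 time(s)
  13: appears 1 time(s)
Step 2: The value 6 appears most frequently (3 times).
Step 3: Mode = 6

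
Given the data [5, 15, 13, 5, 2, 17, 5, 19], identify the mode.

5

Step 1: Count the frequency of each value:
  2: appears 1 time(s)
  5: appears 3 time(s)
  13: appears 1 time(s)
  15: appears 1 time(s)
  17: appears 1 time(s)
  19: appears 1 time(s)
Step 2: The value 5 appears most frequently (3 times).
Step 3: Mode = 5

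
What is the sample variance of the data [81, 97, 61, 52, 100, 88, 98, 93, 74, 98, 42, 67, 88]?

369.0769

Step 1: Compute the mean: (81 + 97 + 61 + 52 + 100 + 88 + 98 + 93 + 74 + 98 + 42 + 67 + 88) / 13 = 79.9231
Step 2: Compute squared deviations from the mean:
  (81 - 79.9231)^2 = 1.1598
  (97 - 79.9231)^2 = 291.6213
  (61 - 79.9231)^2 = 358.0828
  (52 - 79.9231)^2 = 779.6982
  (100 - 79.9231)^2 = 403.0828
  (88 - 79.9231)^2 = 65.2367
  (98 - 79.9231)^2 = 326.7751
  (93 - 79.9231)^2 = 171.0059
  (74 - 79.9231)^2 = 35.0828
  (98 - 79.9231)^2 = 326.7751
  (42 - 79.9231)^2 = 1438.1598
  (67 - 79.9231)^2 = 167.0059
  (88 - 79.9231)^2 = 65.2367
Step 3: Sum of squared deviations = 4428.9231
Step 4: Sample variance = 4428.9231 / 12 = 369.0769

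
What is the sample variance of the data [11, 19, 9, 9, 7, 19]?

28.2667

Step 1: Compute the mean: (11 + 19 + 9 + 9 + 7 + 19) / 6 = 12.3333
Step 2: Compute squared deviations from the mean:
  (11 - 12.3333)^2 = 1.7778
  (19 - 12.3333)^2 = 44.4444
  (9 - 12.3333)^2 = 11.1111
  (9 - 12.3333)^2 = 11.1111
  (7 - 12.3333)^2 = 28.4444
  (19 - 12.3333)^2 = 44.4444
Step 3: Sum of squared deviations = 141.3333
Step 4: Sample variance = 141.3333 / 5 = 28.2667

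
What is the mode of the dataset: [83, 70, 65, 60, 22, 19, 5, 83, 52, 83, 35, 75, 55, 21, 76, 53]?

83

Step 1: Count the frequency of each value:
  5: appears 1 time(s)
  19: appears 1 time(s)
  21: appears 1 time(s)
  22: appears 1 time(s)
  35: appears 1 time(s)
  52: appears 1 time(s)
  53: appears 1 time(s)
  55: appears 1 time(s)
  60: appears 1 time(s)
  65: appears 1 time(s)
  70: appears 1 time(s)
  75: appears 1 time(s)
  76: appears 1 time(s)
  83: appears 3 time(s)
Step 2: The value 83 appears most frequently (3 times).
Step 3: Mode = 83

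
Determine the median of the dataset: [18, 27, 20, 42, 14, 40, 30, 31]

28.5

Step 1: Sort the data in ascending order: [14, 18, 20, 27, 30, 31, 40, 42]
Step 2: The number of values is n = 8.
Step 3: Since n is even, the median is the average of positions 4 and 5:
  Median = (27 + 30) / 2 = 28.5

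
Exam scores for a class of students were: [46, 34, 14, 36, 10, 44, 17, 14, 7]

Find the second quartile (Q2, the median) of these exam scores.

17

Step 1: Sort the data: [7, 10, 14, 14, 17, 34, 36, 44, 46]
Step 2: n = 9
Step 3: Q2 is the median. Since n is odd, it is the middle value at position 5: 17
Step 4: Q2 = 17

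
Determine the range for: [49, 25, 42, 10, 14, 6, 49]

43

Step 1: Identify the maximum value: max = 49
Step 2: Identify the minimum value: min = 6
Step 3: Range = max - min = 49 - 6 = 43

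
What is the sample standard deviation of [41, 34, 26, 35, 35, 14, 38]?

9.1183

Step 1: Compute the mean: 31.8571
Step 2: Sum of squared deviations from the mean: 498.8571
Step 3: Sample variance = 498.8571 / 6 = 83.1429
Step 4: Standard deviation = sqrt(83.1429) = 9.1183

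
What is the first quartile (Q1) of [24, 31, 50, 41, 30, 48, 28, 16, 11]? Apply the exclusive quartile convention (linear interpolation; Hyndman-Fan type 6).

20

Step 1: Sort the data: [11, 16, 24, 28, 30, 31, 41, 48, 50]
Step 2: n = 9
Step 3: Using the exclusive quartile method:
  Q1 = 20
  Q2 (median) = 30
  Q3 = 44.5
  IQR = Q3 - Q1 = 44.5 - 20 = 24.5
Step 4: Q1 = 20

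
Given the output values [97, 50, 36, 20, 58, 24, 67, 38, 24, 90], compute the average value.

50.4

Step 1: Sum all values: 97 + 50 + 36 + 20 + 58 + 24 + 67 + 38 + 24 + 90 = 504
Step 2: Count the number of values: n = 10
Step 3: Mean = sum / n = 504 / 10 = 50.4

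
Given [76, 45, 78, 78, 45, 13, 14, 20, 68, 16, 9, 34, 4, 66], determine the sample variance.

797.3407

Step 1: Compute the mean: (76 + 45 + 78 + 78 + 45 + 13 + 14 + 20 + 68 + 16 + 9 + 34 + 4 + 66) / 14 = 40.4286
Step 2: Compute squared deviations from the mean:
  (76 - 40.4286)^2 = 1265.3265
  (45 - 40.4286)^2 = 20.898
  (78 - 40.4286)^2 = 1411.6122
  (78 - 40.4286)^2 = 1411.6122
  (45 - 40.4286)^2 = 20.898
  (13 - 40.4286)^2 = 752.3265
  (14 - 40.4286)^2 = 698.4694
  (20 - 40.4286)^2 = 417.3265
  (68 - 40.4286)^2 = 760.1837
  (16 - 40.4286)^2 = 596.7551
  (9 - 40.4286)^2 = 987.7551
  (34 - 40.4286)^2 = 41.3265
  (4 - 40.4286)^2 = 1327.0408
  (66 - 40.4286)^2 = 653.898
Step 3: Sum of squared deviations = 10365.4286
Step 4: Sample variance = 10365.4286 / 13 = 797.3407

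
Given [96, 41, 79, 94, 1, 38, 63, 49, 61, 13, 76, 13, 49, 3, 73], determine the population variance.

930.8622

Step 1: Compute the mean: (96 + 41 + 79 + 94 + 1 + 38 + 63 + 49 + 61 + 13 + 76 + 13 + 49 + 3 + 73) / 15 = 49.9333
Step 2: Compute squared deviations from the mean:
  (96 - 49.9333)^2 = 2122.1378
  (41 - 49.9333)^2 = 79.8044
  (79 - 49.9333)^2 = 844.8711
  (94 - 49.9333)^2 = 1941.8711
  (1 - 49.9333)^2 = 2394.4711
  (38 - 49.9333)^2 = 142.4044
  (63 - 49.9333)^2 = 170.7378
  (49 - 49.9333)^2 = 0.8711
  (61 - 49.9333)^2 = 122.4711
  (13 - 49.9333)^2 = 1364.0711
  (76 - 49.9333)^2 = 679.4711
  (13 - 49.9333)^2 = 1364.0711
  (49 - 49.9333)^2 = 0.8711
  (3 - 49.9333)^2 = 2202.7378
  (73 - 49.9333)^2 = 532.0711
Step 3: Sum of squared deviations = 13962.9333
Step 4: Population variance = 13962.9333 / 15 = 930.8622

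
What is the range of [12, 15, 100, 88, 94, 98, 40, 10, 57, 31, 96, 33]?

90

Step 1: Identify the maximum value: max = 100
Step 2: Identify the minimum value: min = 10
Step 3: Range = max - min = 100 - 10 = 90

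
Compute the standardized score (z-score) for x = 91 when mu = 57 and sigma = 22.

1.5455

Step 1: Recall the z-score formula: z = (x - mu) / sigma
Step 2: Substitute values: z = (91 - 57) / 22
Step 3: z = 34 / 22 = 1.5455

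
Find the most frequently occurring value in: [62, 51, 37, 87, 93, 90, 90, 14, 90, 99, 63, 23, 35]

90

Step 1: Count the frequency of each value:
  14: appears 1 time(s)
  23: appears 1 time(s)
  35: appears 1 time(s)
  37: appears 1 time(s)
  51: appears 1 time(s)
  62: appears 1 time(s)
  63: appears 1 time(s)
  87: appears 1 time(s)
  90: appears 3 time(s)
  93: appears 1 time(s)
  99: appears 1 time(s)
Step 2: The value 90 appears most frequently (3 times).
Step 3: Mode = 90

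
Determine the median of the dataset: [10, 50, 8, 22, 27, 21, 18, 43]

21.5

Step 1: Sort the data in ascending order: [8, 10, 18, 21, 22, 27, 43, 50]
Step 2: The number of values is n = 8.
Step 3: Since n is even, the median is the average of positions 4 and 5:
  Median = (21 + 22) / 2 = 21.5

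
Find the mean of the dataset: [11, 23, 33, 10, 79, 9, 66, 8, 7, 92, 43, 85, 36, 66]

40.5714

Step 1: Sum all values: 11 + 23 + 33 + 10 + 79 + 9 + 66 + 8 + 7 + 92 + 43 + 85 + 36 + 66 = 568
Step 2: Count the number of values: n = 14
Step 3: Mean = sum / n = 568 / 14 = 40.5714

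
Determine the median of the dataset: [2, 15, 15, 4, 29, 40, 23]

15

Step 1: Sort the data in ascending order: [2, 4, 15, 15, 23, 29, 40]
Step 2: The number of values is n = 7.
Step 3: Since n is odd, the median is the middle value at position 4: 15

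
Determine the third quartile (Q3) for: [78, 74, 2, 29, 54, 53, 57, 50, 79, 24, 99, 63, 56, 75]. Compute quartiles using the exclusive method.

75.75

Step 1: Sort the data: [2, 24, 29, 50, 53, 54, 56, 57, 63, 74, 75, 78, 79, 99]
Step 2: n = 14
Step 3: Using the exclusive quartile method:
  Q1 = 44.75
  Q2 (median) = 56.5
  Q3 = 75.75
  IQR = Q3 - Q1 = 75.75 - 44.75 = 31
Step 4: Q3 = 75.75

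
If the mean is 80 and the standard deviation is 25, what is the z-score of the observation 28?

-2.08

Step 1: Recall the z-score formula: z = (x - mu) / sigma
Step 2: Substitute values: z = (28 - 80) / 25
Step 3: z = -52 / 25 = -2.08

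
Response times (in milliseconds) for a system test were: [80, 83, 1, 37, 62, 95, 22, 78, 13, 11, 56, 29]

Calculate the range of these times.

94

Step 1: Identify the maximum value: max = 95
Step 2: Identify the minimum value: min = 1
Step 3: Range = max - min = 95 - 1 = 94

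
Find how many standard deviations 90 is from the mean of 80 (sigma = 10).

1

Step 1: Recall the z-score formula: z = (x - mu) / sigma
Step 2: Substitute values: z = (90 - 80) / 10
Step 3: z = 10 / 10 = 1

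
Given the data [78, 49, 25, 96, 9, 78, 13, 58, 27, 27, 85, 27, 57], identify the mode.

27

Step 1: Count the frequency of each value:
  9: appears 1 time(s)
  13: appears 1 time(s)
  25: appears 1 time(s)
  27: appears 3 time(s)
  49: appears 1 time(s)
  57: appears 1 time(s)
  58: appears 1 time(s)
  78: appears 2 time(s)
  85: appears 1 time(s)
  96: appears 1 time(s)
Step 2: The value 27 appears most frequently (3 times).
Step 3: Mode = 27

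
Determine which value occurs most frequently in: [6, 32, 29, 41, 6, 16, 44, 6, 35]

6

Step 1: Count the frequency of each value:
  6: appears 3 time(s)
  16: appears 1 time(s)
  29: appears 1 time(s)
  32: appears 1 time(s)
  35: appears 1 time(s)
  41: appears 1 time(s)
  44: appears 1 time(s)
Step 2: The value 6 appears most frequently (3 times).
Step 3: Mode = 6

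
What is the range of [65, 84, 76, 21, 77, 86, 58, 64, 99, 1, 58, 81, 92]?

98

Step 1: Identify the maximum value: max = 99
Step 2: Identify the minimum value: min = 1
Step 3: Range = max - min = 99 - 1 = 98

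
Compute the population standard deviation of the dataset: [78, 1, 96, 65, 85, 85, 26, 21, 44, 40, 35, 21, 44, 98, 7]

31.3931

Step 1: Compute the mean: 49.7333
Step 2: Sum of squared deviations from the mean: 14782.9333
Step 3: Population variance = 14782.9333 / 15 = 985.5289
Step 4: Standard deviation = sqrt(985.5289) = 31.3931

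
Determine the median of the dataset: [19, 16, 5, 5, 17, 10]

13

Step 1: Sort the data in ascending order: [5, 5, 10, 16, 17, 19]
Step 2: The number of values is n = 6.
Step 3: Since n is even, the median is the average of positions 3 and 4:
  Median = (10 + 16) / 2 = 13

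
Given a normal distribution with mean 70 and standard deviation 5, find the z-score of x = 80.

2

Step 1: Recall the z-score formula: z = (x - mu) / sigma
Step 2: Substitute values: z = (80 - 70) / 5
Step 3: z = 10 / 5 = 2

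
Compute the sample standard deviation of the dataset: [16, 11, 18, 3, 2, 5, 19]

7.2768

Step 1: Compute the mean: 10.5714
Step 2: Sum of squared deviations from the mean: 317.7143
Step 3: Sample variance = 317.7143 / 6 = 52.9524
Step 4: Standard deviation = sqrt(52.9524) = 7.2768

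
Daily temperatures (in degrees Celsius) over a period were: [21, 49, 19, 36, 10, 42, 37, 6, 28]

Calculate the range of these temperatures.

43

Step 1: Identify the maximum value: max = 49
Step 2: Identify the minimum value: min = 6
Step 3: Range = max - min = 49 - 6 = 43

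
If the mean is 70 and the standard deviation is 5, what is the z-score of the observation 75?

1

Step 1: Recall the z-score formula: z = (x - mu) / sigma
Step 2: Substitute values: z = (75 - 70) / 5
Step 3: z = 5 / 5 = 1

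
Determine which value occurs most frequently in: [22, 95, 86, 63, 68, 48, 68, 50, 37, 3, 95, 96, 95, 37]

95

Step 1: Count the frequency of each value:
  3: appears 1 time(s)
  22: appears 1 time(s)
  37: appears 2 time(s)
  48: appears 1 time(s)
  50: appears 1 time(s)
  63: appears 1 time(s)
  68: appears 2 time(s)
  86: appears 1 time(s)
  95: appears 3 time(s)
  96: appears 1 time(s)
Step 2: The value 95 appears most frequently (3 times).
Step 3: Mode = 95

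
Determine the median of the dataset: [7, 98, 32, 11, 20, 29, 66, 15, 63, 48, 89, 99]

40

Step 1: Sort the data in ascending order: [7, 11, 15, 20, 29, 32, 48, 63, 66, 89, 98, 99]
Step 2: The number of values is n = 12.
Step 3: Since n is even, the median is the average of positions 6 and 7:
  Median = (32 + 48) / 2 = 40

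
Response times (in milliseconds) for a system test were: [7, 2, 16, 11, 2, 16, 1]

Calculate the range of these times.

15

Step 1: Identify the maximum value: max = 16
Step 2: Identify the minimum value: min = 1
Step 3: Range = max - min = 16 - 1 = 15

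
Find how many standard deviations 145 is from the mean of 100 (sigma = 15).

3

Step 1: Recall the z-score formula: z = (x - mu) / sigma
Step 2: Substitute values: z = (145 - 100) / 15
Step 3: z = 45 / 15 = 3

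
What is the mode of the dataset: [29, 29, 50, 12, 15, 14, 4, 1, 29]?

29

Step 1: Count the frequency of each value:
  1: appears 1 time(s)
  4: appears 1 time(s)
  12: appears 1 time(s)
  14: appears 1 time(s)
  15: appears 1 time(s)
  29: appears 3 time(s)
  50: appears 1 time(s)
Step 2: The value 29 appears most frequently (3 times).
Step 3: Mode = 29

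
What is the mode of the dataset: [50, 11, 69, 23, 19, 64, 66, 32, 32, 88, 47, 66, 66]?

66

Step 1: Count the frequency of each value:
  11: appears 1 time(s)
  19: appears 1 time(s)
  23: appears 1 time(s)
  32: appears 2 time(s)
  47: appears 1 time(s)
  50: appears 1 time(s)
  64: appears 1 time(s)
  66: appears 3 time(s)
  69: appears 1 time(s)
  88: appears 1 time(s)
Step 2: The value 66 appears most frequently (3 times).
Step 3: Mode = 66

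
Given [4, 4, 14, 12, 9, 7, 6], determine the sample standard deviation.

3.873

Step 1: Compute the mean: 8
Step 2: Sum of squared deviations from the mean: 90
Step 3: Sample variance = 90 / 6 = 15
Step 4: Standard deviation = sqrt(15) = 3.873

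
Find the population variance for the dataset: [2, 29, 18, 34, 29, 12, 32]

122.4898

Step 1: Compute the mean: (2 + 29 + 18 + 34 + 29 + 12 + 32) / 7 = 22.2857
Step 2: Compute squared deviations from the mean:
  (2 - 22.2857)^2 = 411.5102
  (29 - 22.2857)^2 = 45.0816
  (18 - 22.2857)^2 = 18.3673
  (34 - 22.2857)^2 = 137.2245
  (29 - 22.2857)^2 = 45.0816
  (12 - 22.2857)^2 = 105.7959
  (32 - 22.2857)^2 = 94.3673
Step 3: Sum of squared deviations = 857.4286
Step 4: Population variance = 857.4286 / 7 = 122.4898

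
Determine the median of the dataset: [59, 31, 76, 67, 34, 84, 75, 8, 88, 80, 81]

75

Step 1: Sort the data in ascending order: [8, 31, 34, 59, 67, 75, 76, 80, 81, 84, 88]
Step 2: The number of values is n = 11.
Step 3: Since n is odd, the median is the middle value at position 6: 75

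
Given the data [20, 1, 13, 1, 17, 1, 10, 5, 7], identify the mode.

1

Step 1: Count the frequency of each value:
  1: appears 3 time(s)
  5: appears 1 time(s)
  7: appears 1 time(s)
  10: appears 1 time(s)
  13: appears 1 time(s)
  17: appears 1 time(s)
  20: appears 1 time(s)
Step 2: The value 1 appears most frequently (3 times).
Step 3: Mode = 1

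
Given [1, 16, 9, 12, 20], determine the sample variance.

52.3

Step 1: Compute the mean: (1 + 16 + 9 + 12 + 20) / 5 = 11.6
Step 2: Compute squared deviations from the mean:
  (1 - 11.6)^2 = 112.36
  (16 - 11.6)^2 = 19.36
  (9 - 11.6)^2 = 6.76
  (12 - 11.6)^2 = 0.16
  (20 - 11.6)^2 = 70.56
Step 3: Sum of squared deviations = 209.2
Step 4: Sample variance = 209.2 / 4 = 52.3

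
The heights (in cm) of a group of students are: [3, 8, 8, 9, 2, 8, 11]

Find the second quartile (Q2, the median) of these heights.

8

Step 1: Sort the data: [2, 3, 8, 8, 8, 9, 11]
Step 2: n = 7
Step 3: Q2 is the median. Since n is odd, it is the middle value at position 4: 8
Step 4: Q2 = 8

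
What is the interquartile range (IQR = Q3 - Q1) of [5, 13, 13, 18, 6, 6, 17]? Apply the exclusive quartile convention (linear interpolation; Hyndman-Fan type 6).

11

Step 1: Sort the data: [5, 6, 6, 13, 13, 17, 18]
Step 2: n = 7
Step 3: Using the exclusive quartile method:
  Q1 = 6
  Q2 (median) = 13
  Q3 = 17
  IQR = Q3 - Q1 = 17 - 6 = 11
Step 4: IQR = 11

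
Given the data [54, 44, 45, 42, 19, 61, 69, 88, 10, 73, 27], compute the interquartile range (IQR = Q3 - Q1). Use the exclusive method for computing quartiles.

42

Step 1: Sort the data: [10, 19, 27, 42, 44, 45, 54, 61, 69, 73, 88]
Step 2: n = 11
Step 3: Using the exclusive quartile method:
  Q1 = 27
  Q2 (median) = 45
  Q3 = 69
  IQR = Q3 - Q1 = 69 - 27 = 42
Step 4: IQR = 42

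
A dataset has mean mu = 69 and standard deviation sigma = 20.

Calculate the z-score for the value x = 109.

2

Step 1: Recall the z-score formula: z = (x - mu) / sigma
Step 2: Substitute values: z = (109 - 69) / 20
Step 3: z = 40 / 20 = 2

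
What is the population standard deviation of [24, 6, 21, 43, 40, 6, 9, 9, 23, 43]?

14.3541

Step 1: Compute the mean: 22.4
Step 2: Sum of squared deviations from the mean: 2060.4
Step 3: Population variance = 2060.4 / 10 = 206.04
Step 4: Standard deviation = sqrt(206.04) = 14.3541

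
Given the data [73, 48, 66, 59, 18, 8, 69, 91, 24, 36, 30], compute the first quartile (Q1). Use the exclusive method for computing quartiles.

24

Step 1: Sort the data: [8, 18, 24, 30, 36, 48, 59, 66, 69, 73, 91]
Step 2: n = 11
Step 3: Using the exclusive quartile method:
  Q1 = 24
  Q2 (median) = 48
  Q3 = 69
  IQR = Q3 - Q1 = 69 - 24 = 45
Step 4: Q1 = 24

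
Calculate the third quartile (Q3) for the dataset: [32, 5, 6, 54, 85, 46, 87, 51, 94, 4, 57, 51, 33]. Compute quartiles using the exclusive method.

71

Step 1: Sort the data: [4, 5, 6, 32, 33, 46, 51, 51, 54, 57, 85, 87, 94]
Step 2: n = 13
Step 3: Using the exclusive quartile method:
  Q1 = 19
  Q2 (median) = 51
  Q3 = 71
  IQR = Q3 - Q1 = 71 - 19 = 52
Step 4: Q3 = 71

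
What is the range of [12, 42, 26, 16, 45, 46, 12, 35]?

34

Step 1: Identify the maximum value: max = 46
Step 2: Identify the minimum value: min = 12
Step 3: Range = max - min = 46 - 12 = 34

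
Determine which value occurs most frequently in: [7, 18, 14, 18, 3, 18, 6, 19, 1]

18

Step 1: Count the frequency of each value:
  1: appears 1 time(s)
  3: appears 1 time(s)
  6: appears 1 time(s)
  7: appears 1 time(s)
  14: appears 1 time(s)
  18: appears 3 time(s)
  19: appears 1 time(s)
Step 2: The value 18 appears most frequently (3 times).
Step 3: Mode = 18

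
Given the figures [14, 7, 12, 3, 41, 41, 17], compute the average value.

19.2857

Step 1: Sum all values: 14 + 7 + 12 + 3 + 41 + 41 + 17 = 135
Step 2: Count the number of values: n = 7
Step 3: Mean = sum / n = 135 / 7 = 19.2857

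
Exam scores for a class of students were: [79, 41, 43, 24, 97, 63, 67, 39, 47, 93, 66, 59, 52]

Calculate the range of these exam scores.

73

Step 1: Identify the maximum value: max = 97
Step 2: Identify the minimum value: min = 24
Step 3: Range = max - min = 97 - 24 = 73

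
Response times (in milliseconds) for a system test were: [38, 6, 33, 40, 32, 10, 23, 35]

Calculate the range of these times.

34

Step 1: Identify the maximum value: max = 40
Step 2: Identify the minimum value: min = 6
Step 3: Range = max - min = 40 - 6 = 34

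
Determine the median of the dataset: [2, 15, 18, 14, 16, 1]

14.5

Step 1: Sort the data in ascending order: [1, 2, 14, 15, 16, 18]
Step 2: The number of values is n = 6.
Step 3: Since n is even, the median is the average of positions 3 and 4:
  Median = (14 + 15) / 2 = 14.5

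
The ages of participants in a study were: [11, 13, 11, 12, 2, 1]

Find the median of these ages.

11

Step 1: Sort the data in ascending order: [1, 2, 11, 11, 12, 13]
Step 2: The number of values is n = 6.
Step 3: Since n is even, the median is the average of positions 3 and 4:
  Median = (11 + 11) / 2 = 11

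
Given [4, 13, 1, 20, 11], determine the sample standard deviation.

7.5299

Step 1: Compute the mean: 9.8
Step 2: Sum of squared deviations from the mean: 226.8
Step 3: Sample variance = 226.8 / 4 = 56.7
Step 4: Standard deviation = sqrt(56.7) = 7.5299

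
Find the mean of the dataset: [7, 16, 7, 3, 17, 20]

11.6667

Step 1: Sum all values: 7 + 16 + 7 + 3 + 17 + 20 = 70
Step 2: Count the number of values: n = 6
Step 3: Mean = sum / n = 70 / 6 = 11.6667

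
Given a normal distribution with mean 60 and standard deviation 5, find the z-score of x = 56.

-0.8

Step 1: Recall the z-score formula: z = (x - mu) / sigma
Step 2: Substitute values: z = (56 - 60) / 5
Step 3: z = -4 / 5 = -0.8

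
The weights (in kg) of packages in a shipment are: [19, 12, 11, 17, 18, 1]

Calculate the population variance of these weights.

37.6667

Step 1: Compute the mean: (19 + 12 + 11 + 17 + 18 + 1) / 6 = 13
Step 2: Compute squared deviations from the mean:
  (19 - 13)^2 = 36
  (12 - 13)^2 = 1
  (11 - 13)^2 = 4
  (17 - 13)^2 = 16
  (18 - 13)^2 = 25
  (1 - 13)^2 = 144
Step 3: Sum of squared deviations = 226
Step 4: Population variance = 226 / 6 = 37.6667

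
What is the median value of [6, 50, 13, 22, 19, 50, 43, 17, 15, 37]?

20.5

Step 1: Sort the data in ascending order: [6, 13, 15, 17, 19, 22, 37, 43, 50, 50]
Step 2: The number of values is n = 10.
Step 3: Since n is even, the median is the average of positions 5 and 6:
  Median = (19 + 22) / 2 = 20.5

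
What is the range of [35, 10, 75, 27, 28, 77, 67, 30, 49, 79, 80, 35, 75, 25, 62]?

70

Step 1: Identify the maximum value: max = 80
Step 2: Identify the minimum value: min = 10
Step 3: Range = max - min = 80 - 10 = 70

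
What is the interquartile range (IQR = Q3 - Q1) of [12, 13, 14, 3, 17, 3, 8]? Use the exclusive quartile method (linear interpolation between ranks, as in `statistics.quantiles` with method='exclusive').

11

Step 1: Sort the data: [3, 3, 8, 12, 13, 14, 17]
Step 2: n = 7
Step 3: Using the exclusive quartile method:
  Q1 = 3
  Q2 (median) = 12
  Q3 = 14
  IQR = Q3 - Q1 = 14 - 3 = 11
Step 4: IQR = 11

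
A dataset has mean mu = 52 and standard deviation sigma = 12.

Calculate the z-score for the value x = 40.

-1

Step 1: Recall the z-score formula: z = (x - mu) / sigma
Step 2: Substitute values: z = (40 - 52) / 12
Step 3: z = -12 / 12 = -1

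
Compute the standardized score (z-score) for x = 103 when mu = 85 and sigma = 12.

1.5

Step 1: Recall the z-score formula: z = (x - mu) / sigma
Step 2: Substitute values: z = (103 - 85) / 12
Step 3: z = 18 / 12 = 1.5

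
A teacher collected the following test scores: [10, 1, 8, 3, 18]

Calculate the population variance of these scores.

35.6

Step 1: Compute the mean: (10 + 1 + 8 + 3 + 18) / 5 = 8
Step 2: Compute squared deviations from the mean:
  (10 - 8)^2 = 4
  (1 - 8)^2 = 49
  (8 - 8)^2 = 0
  (3 - 8)^2 = 25
  (18 - 8)^2 = 100
Step 3: Sum of squared deviations = 178
Step 4: Population variance = 178 / 5 = 35.6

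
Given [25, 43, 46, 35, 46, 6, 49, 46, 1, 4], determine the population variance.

344.09

Step 1: Compute the mean: (25 + 43 + 46 + 35 + 46 + 6 + 49 + 46 + 1 + 4) / 10 = 30.1
Step 2: Compute squared deviations from the mean:
  (25 - 30.1)^2 = 26.01
  (43 - 30.1)^2 = 166.41
  (46 - 30.1)^2 = 252.81
  (35 - 30.1)^2 = 24.01
  (46 - 30.1)^2 = 252.81
  (6 - 30.1)^2 = 580.81
  (49 - 30.1)^2 = 357.21
  (46 - 30.1)^2 = 252.81
  (1 - 30.1)^2 = 846.81
  (4 - 30.1)^2 = 681.21
Step 3: Sum of squared deviations = 3440.9
Step 4: Population variance = 3440.9 / 10 = 344.09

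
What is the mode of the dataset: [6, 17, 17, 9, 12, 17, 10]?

17

Step 1: Count the frequency of each value:
  6: appears 1 time(s)
  9: appears 1 time(s)
  10: appears 1 time(s)
  12: appears 1 time(s)
  17: appears 3 time(s)
Step 2: The value 17 appears most frequently (3 times).
Step 3: Mode = 17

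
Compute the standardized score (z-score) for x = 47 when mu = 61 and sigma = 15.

-0.9333

Step 1: Recall the z-score formula: z = (x - mu) / sigma
Step 2: Substitute values: z = (47 - 61) / 15
Step 3: z = -14 / 15 = -0.9333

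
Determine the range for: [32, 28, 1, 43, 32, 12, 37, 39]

42

Step 1: Identify the maximum value: max = 43
Step 2: Identify the minimum value: min = 1
Step 3: Range = max - min = 43 - 1 = 42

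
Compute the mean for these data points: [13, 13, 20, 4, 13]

12.6

Step 1: Sum all values: 13 + 13 + 20 + 4 + 13 = 63
Step 2: Count the number of values: n = 5
Step 3: Mean = sum / n = 63 / 5 = 12.6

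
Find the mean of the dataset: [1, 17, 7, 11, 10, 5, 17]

9.7143

Step 1: Sum all values: 1 + 17 + 7 + 11 + 10 + 5 + 17 = 68
Step 2: Count the number of values: n = 7
Step 3: Mean = sum / n = 68 / 7 = 9.7143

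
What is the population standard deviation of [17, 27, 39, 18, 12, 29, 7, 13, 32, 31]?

9.9423

Step 1: Compute the mean: 22.5
Step 2: Sum of squared deviations from the mean: 988.5
Step 3: Population variance = 988.5 / 10 = 98.85
Step 4: Standard deviation = sqrt(98.85) = 9.9423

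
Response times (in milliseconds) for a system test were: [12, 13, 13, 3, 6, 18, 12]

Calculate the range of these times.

15

Step 1: Identify the maximum value: max = 18
Step 2: Identify the minimum value: min = 3
Step 3: Range = max - min = 18 - 3 = 15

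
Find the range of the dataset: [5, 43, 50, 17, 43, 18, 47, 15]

45

Step 1: Identify the maximum value: max = 50
Step 2: Identify the minimum value: min = 5
Step 3: Range = max - min = 50 - 5 = 45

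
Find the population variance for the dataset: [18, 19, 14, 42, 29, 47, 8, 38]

178.1094

Step 1: Compute the mean: (18 + 19 + 14 + 42 + 29 + 47 + 8 + 38) / 8 = 26.875
Step 2: Compute squared deviations from the mean:
  (18 - 26.875)^2 = 78.7656
  (19 - 26.875)^2 = 62.0156
  (14 - 26.875)^2 = 165.7656
  (42 - 26.875)^2 = 228.7656
  (29 - 26.875)^2 = 4.5156
  (47 - 26.875)^2 = 405.0156
  (8 - 26.875)^2 = 356.2656
  (38 - 26.875)^2 = 123.7656
Step 3: Sum of squared deviations = 1424.875
Step 4: Population variance = 1424.875 / 8 = 178.1094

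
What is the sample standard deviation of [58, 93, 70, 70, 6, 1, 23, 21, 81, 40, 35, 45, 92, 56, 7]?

30.9374

Step 1: Compute the mean: 46.5333
Step 2: Sum of squared deviations from the mean: 13399.7333
Step 3: Sample variance = 13399.7333 / 14 = 957.1238
Step 4: Standard deviation = sqrt(957.1238) = 30.9374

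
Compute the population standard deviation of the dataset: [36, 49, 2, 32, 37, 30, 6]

15.8732

Step 1: Compute the mean: 27.4286
Step 2: Sum of squared deviations from the mean: 1763.7143
Step 3: Population variance = 1763.7143 / 7 = 251.9592
Step 4: Standard deviation = sqrt(251.9592) = 15.8732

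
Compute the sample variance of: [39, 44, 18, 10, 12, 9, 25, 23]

172.8571

Step 1: Compute the mean: (39 + 44 + 18 + 10 + 12 + 9 + 25 + 23) / 8 = 22.5
Step 2: Compute squared deviations from the mean:
  (39 - 22.5)^2 = 272.25
  (44 - 22.5)^2 = 462.25
  (18 - 22.5)^2 = 20.25
  (10 - 22.5)^2 = 156.25
  (12 - 22.5)^2 = 110.25
  (9 - 22.5)^2 = 182.25
  (25 - 22.5)^2 = 6.25
  (23 - 22.5)^2 = 0.25
Step 3: Sum of squared deviations = 1210
Step 4: Sample variance = 1210 / 7 = 172.8571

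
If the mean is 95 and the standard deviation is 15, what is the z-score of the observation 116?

1.4

Step 1: Recall the z-score formula: z = (x - mu) / sigma
Step 2: Substitute values: z = (116 - 95) / 15
Step 3: z = 21 / 15 = 1.4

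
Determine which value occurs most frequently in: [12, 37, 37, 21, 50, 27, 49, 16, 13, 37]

37

Step 1: Count the frequency of each value:
  12: appears 1 time(s)
  13: appears 1 time(s)
  16: appears 1 time(s)
  21: appears 1 time(s)
  27: appears 1 time(s)
  37: appears 3 time(s)
  49: appears 1 time(s)
  50: appears 1 time(s)
Step 2: The value 37 appears most frequently (3 times).
Step 3: Mode = 37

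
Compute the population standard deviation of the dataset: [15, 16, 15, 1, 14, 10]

5.2095

Step 1: Compute the mean: 11.8333
Step 2: Sum of squared deviations from the mean: 162.8333
Step 3: Population variance = 162.8333 / 6 = 27.1389
Step 4: Standard deviation = sqrt(27.1389) = 5.2095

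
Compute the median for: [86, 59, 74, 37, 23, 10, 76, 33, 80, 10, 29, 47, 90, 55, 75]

55

Step 1: Sort the data in ascending order: [10, 10, 23, 29, 33, 37, 47, 55, 59, 74, 75, 76, 80, 86, 90]
Step 2: The number of values is n = 15.
Step 3: Since n is odd, the median is the middle value at position 8: 55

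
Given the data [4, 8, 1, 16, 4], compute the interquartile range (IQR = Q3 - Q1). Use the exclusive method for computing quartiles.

9.5

Step 1: Sort the data: [1, 4, 4, 8, 16]
Step 2: n = 5
Step 3: Using the exclusive quartile method:
  Q1 = 2.5
  Q2 (median) = 4
  Q3 = 12
  IQR = Q3 - Q1 = 12 - 2.5 = 9.5
Step 4: IQR = 9.5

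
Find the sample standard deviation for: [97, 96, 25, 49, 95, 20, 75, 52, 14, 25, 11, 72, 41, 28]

31.6179

Step 1: Compute the mean: 50
Step 2: Sum of squared deviations from the mean: 12996
Step 3: Sample variance = 12996 / 13 = 999.6923
Step 4: Standard deviation = sqrt(999.6923) = 31.6179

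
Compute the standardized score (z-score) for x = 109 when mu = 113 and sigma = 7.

-0.5714

Step 1: Recall the z-score formula: z = (x - mu) / sigma
Step 2: Substitute values: z = (109 - 113) / 7
Step 3: z = -4 / 7 = -0.5714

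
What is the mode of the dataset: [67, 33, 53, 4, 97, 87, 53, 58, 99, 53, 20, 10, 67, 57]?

53

Step 1: Count the frequency of each value:
  4: appears 1 time(s)
  10: appears 1 time(s)
  20: appears 1 time(s)
  33: appears 1 time(s)
  53: appears 3 time(s)
  57: appears 1 time(s)
  58: appears 1 time(s)
  67: appears 2 time(s)
  87: appears 1 time(s)
  97: appears 1 time(s)
  99: appears 1 time(s)
Step 2: The value 53 appears most frequently (3 times).
Step 3: Mode = 53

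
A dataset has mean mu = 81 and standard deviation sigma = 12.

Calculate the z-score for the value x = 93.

1

Step 1: Recall the z-score formula: z = (x - mu) / sigma
Step 2: Substitute values: z = (93 - 81) / 12
Step 3: z = 12 / 12 = 1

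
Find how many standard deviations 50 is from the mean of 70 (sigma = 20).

-1

Step 1: Recall the z-score formula: z = (x - mu) / sigma
Step 2: Substitute values: z = (50 - 70) / 20
Step 3: z = -20 / 20 = -1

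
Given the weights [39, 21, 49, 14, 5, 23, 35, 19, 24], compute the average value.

25.4444

Step 1: Sum all values: 39 + 21 + 49 + 14 + 5 + 23 + 35 + 19 + 24 = 229
Step 2: Count the number of values: n = 9
Step 3: Mean = sum / n = 229 / 9 = 25.4444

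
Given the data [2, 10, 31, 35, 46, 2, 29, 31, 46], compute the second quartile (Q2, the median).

31

Step 1: Sort the data: [2, 2, 10, 29, 31, 31, 35, 46, 46]
Step 2: n = 9
Step 3: Q2 is the median. Since n is odd, it is the middle value at position 5: 31
Step 4: Q2 = 31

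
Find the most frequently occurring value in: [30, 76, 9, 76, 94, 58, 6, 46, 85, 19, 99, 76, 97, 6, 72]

76

Step 1: Count the frequency of each value:
  6: appears 2 time(s)
  9: appears 1 time(s)
  19: appears 1 time(s)
  30: appears 1 time(s)
  46: appears 1 time(s)
  58: appears 1 time(s)
  72: appears 1 time(s)
  76: appears 3 time(s)
  85: appears 1 time(s)
  94: appears 1 time(s)
  97: appears 1 time(s)
  99: appears 1 time(s)
Step 2: The value 76 appears most frequently (3 times).
Step 3: Mode = 76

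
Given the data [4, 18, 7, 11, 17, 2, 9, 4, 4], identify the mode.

4

Step 1: Count the frequency of each value:
  2: appears 1 time(s)
  4: appears 3 time(s)
  7: appears 1 time(s)
  9: appears 1 time(s)
  11: appears 1 time(s)
  17: appears 1 time(s)
  18: appears 1 time(s)
Step 2: The value 4 appears most frequently (3 times).
Step 3: Mode = 4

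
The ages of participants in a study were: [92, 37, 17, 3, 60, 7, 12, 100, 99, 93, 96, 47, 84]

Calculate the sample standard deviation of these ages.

38.6558

Step 1: Compute the mean: 57.4615
Step 2: Sum of squared deviations from the mean: 17931.2308
Step 3: Sample variance = 17931.2308 / 12 = 1494.2692
Step 4: Standard deviation = sqrt(1494.2692) = 38.6558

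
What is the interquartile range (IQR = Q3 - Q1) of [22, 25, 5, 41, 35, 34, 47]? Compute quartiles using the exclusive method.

19

Step 1: Sort the data: [5, 22, 25, 34, 35, 41, 47]
Step 2: n = 7
Step 3: Using the exclusive quartile method:
  Q1 = 22
  Q2 (median) = 34
  Q3 = 41
  IQR = Q3 - Q1 = 41 - 22 = 19
Step 4: IQR = 19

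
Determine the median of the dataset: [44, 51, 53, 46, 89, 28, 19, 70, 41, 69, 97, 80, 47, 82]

52

Step 1: Sort the data in ascending order: [19, 28, 41, 44, 46, 47, 51, 53, 69, 70, 80, 82, 89, 97]
Step 2: The number of values is n = 14.
Step 3: Since n is even, the median is the average of positions 7 and 8:
  Median = (51 + 53) / 2 = 52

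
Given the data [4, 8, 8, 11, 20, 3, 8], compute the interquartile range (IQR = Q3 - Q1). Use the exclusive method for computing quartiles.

7

Step 1: Sort the data: [3, 4, 8, 8, 8, 11, 20]
Step 2: n = 7
Step 3: Using the exclusive quartile method:
  Q1 = 4
  Q2 (median) = 8
  Q3 = 11
  IQR = Q3 - Q1 = 11 - 4 = 7
Step 4: IQR = 7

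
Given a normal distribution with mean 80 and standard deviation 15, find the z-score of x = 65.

-1

Step 1: Recall the z-score formula: z = (x - mu) / sigma
Step 2: Substitute values: z = (65 - 80) / 15
Step 3: z = -15 / 15 = -1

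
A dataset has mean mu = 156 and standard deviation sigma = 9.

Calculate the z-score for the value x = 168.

1.3333

Step 1: Recall the z-score formula: z = (x - mu) / sigma
Step 2: Substitute values: z = (168 - 156) / 9
Step 3: z = 12 / 9 = 1.3333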